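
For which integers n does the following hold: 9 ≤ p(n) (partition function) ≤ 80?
6, 7, 8, 9, 10, 11, 12

Working:
Tabulating p(n) via p(n) = p(n−1) + p(n−2) − p(n−5) − p(n−7) + …: p(5)=7; p(6)=11; p(7)=15; p(8)=22; p(9)=30; p(10)=42; p(11)=56; p(12)=77; p(13)=101. So valid n = 6, 7, 8, 9, 10, 11, 12.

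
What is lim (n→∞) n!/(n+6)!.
0

Working:
n!/(n+6)! = 1/[(n+1)(n+2)···(n+6)] → 0 as n → ∞.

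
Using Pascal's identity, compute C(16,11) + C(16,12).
C(16,11) + C(16,12) = C(17,12) = 6,188.
Final answer: 6,188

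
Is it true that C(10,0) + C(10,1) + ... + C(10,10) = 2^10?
True

Solution: Binomial theorem with x = y = 1: Σ C(10,i) = (1+1)^10 = 2^10 = 1,024. The statement holds.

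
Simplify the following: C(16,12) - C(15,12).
1,365

Working:
C(16,12) - C(15,12) = C(15,11) = 1,365.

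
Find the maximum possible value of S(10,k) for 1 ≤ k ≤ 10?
42,525

Explanation: Row S(10,k) for k = 1..10 (via S(n,k) = k·S(n−1,k) + S(n−1,k−1)): 1, 511, 9,330, 34,105, 42,525, 22,827, 5,880, 750, 45, 1. The row is unimodal; maximum at k = 5: 42,525.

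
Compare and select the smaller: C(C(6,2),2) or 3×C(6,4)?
C(C(6,2),2)=105, 3×C(6,4)=45.

Answer: 3×C(6,4)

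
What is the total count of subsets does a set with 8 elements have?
256
Each element can be included or excluded: 2^8 = 256.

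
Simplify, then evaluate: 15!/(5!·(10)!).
This is C(15,5) = 3,003.

Answer: 3,003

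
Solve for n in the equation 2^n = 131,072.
131,072 = 1,024 × 128 = 2^10 × 2^7 = 2^17, so n = 17.

Answer: 17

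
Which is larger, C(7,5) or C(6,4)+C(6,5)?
Equal

Reasoning: By Pascal's identity: C(7,5) = C(6,4)+C(6,5) = 21. Equal.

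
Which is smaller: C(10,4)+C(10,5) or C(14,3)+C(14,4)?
C(10,4)+C(10,5)

Reasoning: First=462, Second=1,365.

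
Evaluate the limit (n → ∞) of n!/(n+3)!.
0

n!/(n+3)! = 1/[(n+1)(n+2)(n+3)] → 0 as n → ∞.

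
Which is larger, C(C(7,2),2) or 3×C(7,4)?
C(C(7,2),2)
C(C(7,2),2)=210, 3×C(7,4)=105.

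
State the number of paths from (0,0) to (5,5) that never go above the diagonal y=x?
42

Working:
Counted by the Catalan number C_5: C_5 = C(10,5)/(5+1) = 252/6 = 42.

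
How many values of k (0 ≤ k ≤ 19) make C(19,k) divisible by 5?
0

Reasoning: Checking C(19,k) mod 5 for k = 0..19: none are divisible by 5. Count = 0.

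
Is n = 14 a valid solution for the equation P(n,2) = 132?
No

Solution: P(14,2) = 14·13 = 182, which does not equal 132.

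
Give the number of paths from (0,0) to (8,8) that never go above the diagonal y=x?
Counted by the Catalan number C_8: C_8 = C(16,8)/(8+1) = 12,870/9 = 1,430.

Answer: 1,430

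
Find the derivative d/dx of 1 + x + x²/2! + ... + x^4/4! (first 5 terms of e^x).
Differentiating term by term gives the first 4 terms of e^x.

Answer: 1 + x + x²/2! + ... + x^3/3!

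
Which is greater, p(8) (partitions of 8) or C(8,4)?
C(8,4)

Pentagonal recurrence p(n) = p(n−1) + p(n−2) − p(n−5) − p(n−7) + …: p(8) = p(7) + p(6) − p(3) − p(1) = 15 + 11 − 3 − 1 = 22; C(8,4) = 70.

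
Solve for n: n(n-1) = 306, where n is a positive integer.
n² − n − 306 = 0, so n = (1 ± √(1 + 4·306))/2 = (1 ± √1,225)/2 = (1 ± 35)/2, i.e. n = 18 or n = -17. Taking the positive root, n = 18 (check: 18×17 = 306).
Final answer: 18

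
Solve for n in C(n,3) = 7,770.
37

C(n,3) = n(n−1)(n−2)/3! is increasing in n, and n(n−1)(n−2) = 3!·7,770 = 46,620 ≈ (n−1)^3 gives n ≈ 37.0. Check: C(35,3) = 6,545, C(36,3) = 7,140, C(37,3) = 7,770 ✓. So n = 37.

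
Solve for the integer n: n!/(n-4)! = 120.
5

Solution: n!/(n-4)! = n×(n-1)×(n-2)×(n-3), a product of 4 consecutive integers ≈ (n−1.5)^4. 120^(1/4) + 1.5 ≈ 4.8; check n = 5: 5×4×3×2 = 120 ✓. So n = 5.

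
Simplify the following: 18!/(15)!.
4,896

This equals 18×17×16 = 4,896.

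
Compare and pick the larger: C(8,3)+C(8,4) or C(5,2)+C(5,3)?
C(8,3)+C(8,4)

First=126, Second=20.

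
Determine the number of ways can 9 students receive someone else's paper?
133,496

Solution: Using D(n) = (n-1)[D(n-1) + D(n-2)]:
D(9) = (9-1) × [D(8) + D(7)]
      = 8 × [14833 + 1854]
      = 8 × 16687
      = 133,496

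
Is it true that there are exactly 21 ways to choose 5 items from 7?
True
C(7,5) = 21.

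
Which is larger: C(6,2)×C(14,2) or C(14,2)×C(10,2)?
C(14,2)×C(10,2)

Explanation: C(6,2)×C(14,2)=1,365, C(14,2)×C(10,2)=4,095.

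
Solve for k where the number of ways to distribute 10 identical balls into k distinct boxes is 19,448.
8

Stars and bars: the count is C(10+k−1, k−1), increasing in k. k=6: C(15,5) = 3,003, k=7: C(16,6) = 8,008, k=8: C(17,7) = 19,448 ✓. So k = 8.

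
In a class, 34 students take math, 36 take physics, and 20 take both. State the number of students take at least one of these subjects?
50

Explanation: |A∪B| = |A|+|B|-|A∩B| = 34+36-20 = 50.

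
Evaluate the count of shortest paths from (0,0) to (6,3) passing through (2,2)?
30

Working:
To (2,2): C(4,2)=6. From there: C(5,4)=5. Total: 30.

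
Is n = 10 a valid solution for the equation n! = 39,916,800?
No

Working:
10! = 10·9! = 10·362,880 = 3,628,800, which does not equal 39,916,800.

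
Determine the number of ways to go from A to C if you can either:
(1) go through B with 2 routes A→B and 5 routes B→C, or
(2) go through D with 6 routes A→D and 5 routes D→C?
40

Working:
Route via B: 2×5=10. Route via D: 6×5=30. Total: 40.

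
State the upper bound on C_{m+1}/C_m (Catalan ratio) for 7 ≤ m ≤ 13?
C_{m+1}/C_m = 2(2m+1)/(m+2), which increases with m. Maximum at m = 13: 2·27/15 = 18/5.
Final answer: 18/5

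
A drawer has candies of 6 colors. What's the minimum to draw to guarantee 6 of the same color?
31

Worst case: 5 of each = 30. One more: 31.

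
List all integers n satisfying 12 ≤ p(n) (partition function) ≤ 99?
Tabulating p(n) via p(n) = p(n−1) + p(n−2) − p(n−5) − p(n−7) + …: p(6)=11; p(7)=15; p(8)=22; p(9)=30; p(10)=42; p(11)=56; p(12)=77; p(13)=101. So valid n = 7, 8, 9, 10, 11, 12.

Answer: 7, 8, 9, 10, 11, 12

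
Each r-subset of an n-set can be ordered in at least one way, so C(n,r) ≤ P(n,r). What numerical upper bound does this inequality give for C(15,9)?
1,816,214,400

Reasoning: P(15,9) = 15·14·13·12·11·10·9·8·7 = 1,816,214,400, so C(15,9) ≤ 1,816,214,400. (The bound is loose by a factor of 9! = 362,880: C(15,9) = 1,816,214,400/362,880 = 5,005.)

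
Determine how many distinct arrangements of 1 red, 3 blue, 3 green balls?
Multinomial: 7!/(1! × 3! × 3!) = 140.
Final answer: 140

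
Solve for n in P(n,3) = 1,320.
P(n,3) = n(n−1)(n−2) is increasing in n; n(n−1)(n−2) ≈ (n−1)^3 = 1,320 gives n ≈ 12.0. Check: P(10,3) = 720, P(11,3) = 990, P(12,3) = 1,320 ✓. So n = 12.
Final answer: 12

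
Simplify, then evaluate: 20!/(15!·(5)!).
This is C(20,15) = 15,504.
Final answer: 15,504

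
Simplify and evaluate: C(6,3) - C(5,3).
10

Explanation: C(6,3) - C(5,3) = C(5,2) = 10.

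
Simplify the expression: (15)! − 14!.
1,220,496,076,800

Reasoning: (15)! − 14! = (15)·14! − 14! = (15−1)·14! = 14·14! = 1,220,496,076,800.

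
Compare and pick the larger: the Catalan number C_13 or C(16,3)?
C_13 = C(26,13)/(13+1) = 10,400,600/14 = 742,900; C(16,3) = 560.
Final answer: C_13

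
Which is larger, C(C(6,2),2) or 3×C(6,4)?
C(C(6,2),2)
C(C(6,2),2)=105, 3×C(6,4)=45.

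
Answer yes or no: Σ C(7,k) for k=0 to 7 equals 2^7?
Yes

Solution: Binomial theorem: Σ C(7,k) = (1+1)^7 = 2^7 = 128; RHS 2^7 = 128.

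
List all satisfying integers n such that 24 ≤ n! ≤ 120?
4, 5

Working:
n! is strictly increasing; 4! = 24 and 5! = 120, so valid n = 4, 5.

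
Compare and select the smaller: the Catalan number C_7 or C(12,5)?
C_7

Working:
C_7 = C(14,7)/(7+1) = 3,432/8 = 429; C(12,5) = 792.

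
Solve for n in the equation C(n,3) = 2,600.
26

C(n,3) = n(n−1)(n−2)/3! is increasing in n, and n(n−1)(n−2) = 3!·2,600 = 15,600 ≈ (n−1)^3 gives n ≈ 26.0. Check: C(24,3) = 2,024, C(25,3) = 2,300, C(26,3) = 2,600 ✓. So n = 26.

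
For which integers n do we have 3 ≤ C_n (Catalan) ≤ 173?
3, 4, 5, 6

C_2=2; C_3=5; C_4=14; C_5=42; C_6=132; C_7=429. So valid n = 3, 4, 5, 6.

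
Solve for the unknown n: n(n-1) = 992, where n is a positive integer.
n² − n − 992 = 0, so n = (1 ± √(1 + 4·992))/2 = (1 ± √3,969)/2 = (1 ± 63)/2, i.e. n = 32 or n = -31. Taking the positive root, n = 32 (check: 32×31 = 992).

Answer: 32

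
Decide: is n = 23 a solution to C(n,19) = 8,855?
Yes

Explanation: C(23,19) = 23·22·21·20·19·18·17·16·15·14·13·12·11·10·9·8·7·6·5/19! = 1,077,167,364,120,207,360,000/121,645,100,408,832,000 = 8,855, which equals 8,855.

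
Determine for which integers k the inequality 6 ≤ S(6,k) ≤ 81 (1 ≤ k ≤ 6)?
2, 4, 5

S(6,1)=1; S(6,2)=31; S(6,3)=90; S(6,4)=65; S(6,5)=15; S(6,6)=1. So valid k = 2, 4, 5.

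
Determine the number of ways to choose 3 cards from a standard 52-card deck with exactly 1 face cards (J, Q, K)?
9,360

Reasoning: 12 face cards and 40 non-face cards: C(12,1) × C(40,2) = 12 × 780 = 9,360.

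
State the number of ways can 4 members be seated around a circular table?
6

Circular arrangements: (4-1)! = 6.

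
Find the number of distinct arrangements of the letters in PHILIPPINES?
1,108,800

Working:
Word has 11 letters (P=3, H=1, I=3, L=1, N=1, E=1, S=1). Arrangements: 11!/Π(k!) = 1,108,800.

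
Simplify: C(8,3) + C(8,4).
126

Working:
By Pascal's identity: C(9,4) = 126.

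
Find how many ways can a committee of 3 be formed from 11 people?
165

Solution: C(11,3) = 11! / (3! × (11-3)!)
         = 11! / (3! × 8!)
         = 165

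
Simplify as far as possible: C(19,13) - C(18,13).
18,564

C(19,13) - C(18,13) = C(18,12) = 18,564.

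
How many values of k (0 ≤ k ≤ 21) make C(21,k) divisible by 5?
12

Checking C(21,k) mod 5 for k = 0..21: divisible at k = 2, 3, 4, 7, 8, 9, 12, 13, 14, 17, 18, 19. That's 12 values.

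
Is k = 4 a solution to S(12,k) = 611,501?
Yes

Solution: S(12,4) = 4·S(11,4) + S(11,3) = 4·145,750 + 28,501 = 611,501, which equals 611,501.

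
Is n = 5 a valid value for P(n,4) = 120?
Yes

Working:
P(5,4) = 5·4·3·2 = 120, which equals 120.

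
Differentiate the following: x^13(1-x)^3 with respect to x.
13x^12(1-x)^3 - 3x^13(1-x)^2
Product rule: 13x^{12}(1-x)^{3} + x^13·(-3)(1-x)^{2}.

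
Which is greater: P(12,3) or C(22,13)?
C(22,13)

Explanation: P(12,3)=1,320, C(22,13)=497,420.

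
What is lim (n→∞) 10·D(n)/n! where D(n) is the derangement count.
10/e

Working:
D(n)/n! → 1/e, so 10·D(n)/n! → 10/e.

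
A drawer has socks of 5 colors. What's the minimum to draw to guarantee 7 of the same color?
31

Solution: Worst case: 6 of each = 30. One more: 31.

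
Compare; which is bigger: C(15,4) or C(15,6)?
C(15,6)

Reasoning: C(15,4)=1,365, C(15,6)=5,005.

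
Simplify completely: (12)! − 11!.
439,084,800
(12)! − 11! = (12)·11! − 11! = (12−1)·11! = 11·11! = 439,084,800.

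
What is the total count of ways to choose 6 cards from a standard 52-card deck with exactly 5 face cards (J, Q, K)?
31,680

Solution: 12 face cards and 40 non-face cards: C(12,5) × C(40,1) = 792 × 40 = 31,680.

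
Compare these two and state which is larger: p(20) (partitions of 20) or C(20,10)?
C(20,10)

Solution: Pentagonal recurrence p(n) = p(n−1) + p(n−2) − p(n−5) − p(n−7) + …: p(20) = p(19) + p(18) − p(15) − p(13) + p(8) + p(5) = 490 + 385 − 176 − 101 + 22 + 7 = 627; C(20,10) = 184,756.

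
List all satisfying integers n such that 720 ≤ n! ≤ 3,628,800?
6, 7, 8, 9, 10

Solution: n! is strictly increasing; 6! = 720 and 10! = 3,628,800, so valid n = 6, 7, 8, 9, 10.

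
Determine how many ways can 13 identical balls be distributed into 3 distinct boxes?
C(13+3-1, 3-1) = C(15, 2) = 105.

Answer: 105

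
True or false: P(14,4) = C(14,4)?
False

Working:
P(14,4) = 24,024 and C(14,4) = 1,001; P(n,r) = r! × C(n,r) so P > C whenever r ≥ 2.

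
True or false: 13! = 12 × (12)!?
False

13! = 13 × 12! = 6,227,020,800, but 12 × 12! = 5,748,019,200.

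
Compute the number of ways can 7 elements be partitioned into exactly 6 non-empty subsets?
21

Reasoning: This equals S(7,6), the Stirling number of the 2nd kind.
Using the Stirling recurrence: S(n,k) = k·S(n-1,k) + S(n-1,k-1)
S(7,6) = 6·S(6,6) + S(6,5)
         = 6·1 + 15
         = 6 + 15
         = 21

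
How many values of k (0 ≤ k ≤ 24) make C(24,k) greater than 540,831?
9

Row 24 is unimodal and symmetric about k=24/2. C(24,7)=346,104 ≤ 540,831; C(24,8)=735,471 > 540,831; by symmetry C(24,k) > 540,831 for k = 8..16. That's 16 - 8 + 1 = 9 values.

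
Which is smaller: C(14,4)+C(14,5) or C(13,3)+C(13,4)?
C(13,3)+C(13,4)

Solution: First=3,003, Second=1,001.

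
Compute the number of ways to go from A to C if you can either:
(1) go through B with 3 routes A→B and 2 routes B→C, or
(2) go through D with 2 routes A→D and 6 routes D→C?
18

Working:
Route via B: 3×2=6. Route via D: 2×6=12. Total: 18.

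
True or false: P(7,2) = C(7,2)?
False

Explanation: P(7,2) = 42 and C(7,2) = 21; P(n,r) = r! × C(n,r) so P > C whenever r ≥ 2.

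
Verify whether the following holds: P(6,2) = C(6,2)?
False

Reasoning: P(6,2) = 30 but C(6,2) = 15; they differ by a factor of 2! = 2, so the statement does not hold.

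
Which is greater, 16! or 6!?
16!

Solution: 16!=20,922,789,888,000, 6!=720. 16! > 6!.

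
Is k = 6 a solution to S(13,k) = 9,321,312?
Yes

Working:
S(13,6) = 6·S(12,6) + S(12,5) = 6·1,323,652 + 1,379,400 = 9,321,312, which equals 9,321,312.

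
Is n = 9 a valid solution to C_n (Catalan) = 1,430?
No

Solution: C_9 = C(18,9)/(9+1) = 48,620/10 = 4,862, which does not equal 1,430.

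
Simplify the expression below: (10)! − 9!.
3,265,920

(10)! − 9! = (10)·9! − 9! = (10−1)·9! = 9·9! = 3,265,920.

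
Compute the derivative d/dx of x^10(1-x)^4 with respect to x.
10x^9(1-x)^4 - 4x^10(1-x)^3
Product rule: 10x^{9}(1-x)^{4} + x^10·(-4)(1-x)^{3}.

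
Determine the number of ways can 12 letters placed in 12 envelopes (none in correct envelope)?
176,214,841

Using D(n) = (n-1)[D(n-1) + D(n-2)]:
D(12) = (12-1) × [D(11) + D(10)]
      = 11 × [14684570 + 1334961]
      = 11 × 16019531
      = 176,214,841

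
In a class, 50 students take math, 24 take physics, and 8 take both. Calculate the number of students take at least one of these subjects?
66

Reasoning: |A∪B| = |A|+|B|-|A∩B| = 50+24-8 = 66.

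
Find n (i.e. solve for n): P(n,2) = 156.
13

Working:
P(n,2) = n(n−1) is increasing in n; n(n−1) ≈ (n−0.5)^2 = 156 gives n ≈ 13.0. Check: P(11,2) = 110, P(12,2) = 132, P(13,2) = 156 ✓. So n = 13.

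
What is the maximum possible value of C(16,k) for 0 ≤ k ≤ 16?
12,870

Working:
Maximum at k = 8: C(16,8) = 12,870.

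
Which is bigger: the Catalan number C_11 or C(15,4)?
C_11

Working:
C_11 = C(22,11)/(11+1) = 705,432/12 = 58,786; C(15,4) = 1,365.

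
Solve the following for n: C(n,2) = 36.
9

Explanation: C(n,2) = n(n−1)/2! is increasing in n, and n(n−1) = 2!·36 = 72 ≈ (n−0.5)^2 gives n ≈ 9.0. Check: C(7,2) = 21, C(8,2) = 28, C(9,2) = 36 ✓. So n = 9.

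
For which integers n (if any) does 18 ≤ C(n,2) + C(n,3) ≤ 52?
5, 6

Reasoning: C(4,2)+C(4,3)=10; C(5,2)+C(5,3)=20; C(6,2)+C(6,3)=35; C(7,2)+C(7,3)=56. So valid n = 5, 6.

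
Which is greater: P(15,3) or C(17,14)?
P(15,3)

Working:
P(15,3)=2,730, C(17,14)=680.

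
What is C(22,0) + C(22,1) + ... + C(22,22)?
4,194,304

Solution: Sum of binomial coefficients = 2^22 = 4,194,304.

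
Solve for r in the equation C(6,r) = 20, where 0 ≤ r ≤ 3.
3

Explanation: C(6,r) is increasing for 0 ≤ r ≤ 3. Stepping up (C(6,r+1) = C(6,r)·(6−r)/(r+1)): C(6,1) = 6, C(6,2) = 15, C(6,3) = 20 ✓. So r = 3.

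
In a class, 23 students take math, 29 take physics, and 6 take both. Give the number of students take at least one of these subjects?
46

Working:
|A∪B| = |A|+|B|-|A∩B| = 23+29-6 = 46.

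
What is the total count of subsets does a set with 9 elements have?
512

Explanation: Each element can be included or excluded: 2^9 = 512.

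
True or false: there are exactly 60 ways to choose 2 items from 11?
False

Explanation: C(11,2) = 55 ≠ 60.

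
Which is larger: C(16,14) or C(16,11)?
C(16,11)

Reasoning: C(16,14)=120, C(16,11)=4,368.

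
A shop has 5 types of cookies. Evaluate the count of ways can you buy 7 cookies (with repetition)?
330

Solution: Stars and bars: C(7+5-1, 7) = C(11, 7) = 330.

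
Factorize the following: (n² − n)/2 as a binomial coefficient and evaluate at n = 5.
C(n,2); C(5,2) = 10

Solution: (n² − n)/2 = n(n−1)/2 = C(n,2). At n = 5: C(5,2) = 10.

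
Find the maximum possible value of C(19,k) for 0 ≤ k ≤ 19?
92,378

Working:
Maximum at k = 9 or k = 10: C(19,9) = 92,378.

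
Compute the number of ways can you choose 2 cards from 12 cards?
66

Working:
C(12,2) = 12! / (2! × (12-2)!)
         = 12! / (2! × 10!)
         = 66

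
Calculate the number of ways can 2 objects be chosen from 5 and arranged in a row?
20

Solution: P(5,2) = 5!/(5-2)! = 20.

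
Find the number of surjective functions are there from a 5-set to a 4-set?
240

Reasoning: Onto functions = 4! × S(5,4)
First compute S(5,4) via recurrence:
Using the Stirling recurrence: S(n,k) = k·S(n-1,k) + S(n-1,k-1)
S(5,4) = 4·S(4,4) + S(4,3)
         = 4·1 + 6
         = 4 + 6
         = 10
Then: 24 × 10 = 240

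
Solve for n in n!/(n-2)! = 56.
8

n!/(n-2)! = n×(n-1), a product of 2 consecutive integers ≈ (n−0.5)^2. 56^(1/2) + 0.5 ≈ 8.0; check n = 8: 8×7 = 56 ✓. So n = 8.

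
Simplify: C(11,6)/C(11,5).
1

Working:
C(n,k+1)/C(n,k) = (n−k)/(k+1). Here (11−5)/(5+1) = 6/6 = 1.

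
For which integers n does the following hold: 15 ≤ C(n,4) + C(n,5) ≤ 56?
6, 7

Reasoning: C(5,4)+C(5,5)=6; C(6,4)+C(6,5)=21; C(7,4)+C(7,5)=56; C(8,4)+C(8,5)=126. So valid n = 6, 7.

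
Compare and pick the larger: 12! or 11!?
12!

Explanation: 12!=479,001,600, 11!=39,916,800. 12! > 11!.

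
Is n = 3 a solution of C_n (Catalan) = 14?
No

Solution: C_3 = C(6,3)/(3+1) = 20/4 = 5, which does not equal 14.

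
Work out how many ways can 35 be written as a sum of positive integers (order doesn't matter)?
14,883

Explanation: Pentagonal recurrence p(n) = p(n−1) + p(n−2) − p(n−5) − p(n−7) + …: p(35) = p(34) + p(33) − p(30) − p(28) + p(23) + p(20) − p(13) − p(9) + p(0) = 12,310 + 10,143 − 5,604 − 3,718 + 1,255 + 627 − 101 − 30 + 1 = 14,883.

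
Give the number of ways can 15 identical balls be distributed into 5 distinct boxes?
3,876

Solution: C(15+5-1, 5-1) = C(19, 4) = 3,876.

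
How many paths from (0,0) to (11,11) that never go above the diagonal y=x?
58,786

Counted by the Catalan number C_11: C_11 = C(22,11)/(11+1) = 705,432/12 = 58,786.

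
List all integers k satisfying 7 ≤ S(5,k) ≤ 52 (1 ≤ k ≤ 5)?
2, 3, 4

Reasoning: S(5,1)=1; S(5,2)=15; S(5,3)=25; S(5,4)=10; S(5,5)=1. So valid k = 2, 3, 4.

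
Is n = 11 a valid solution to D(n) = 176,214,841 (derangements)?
No

D(11) = (11-1)·[D(10) + D(9)] = 10·[1,334,961 + 133,496] = 14,684,570, which does not equal 176,214,841.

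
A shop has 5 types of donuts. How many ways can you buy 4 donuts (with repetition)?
70

Working:
Stars and bars: C(4+5-1, 4) = C(8, 4) = 70.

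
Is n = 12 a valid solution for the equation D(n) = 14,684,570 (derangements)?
D(12) = (12-1)·[D(11) + D(10)] = 11·[14,684,570 + 1,334,961] = 176,214,841, which does not equal 14,684,570.

Answer: No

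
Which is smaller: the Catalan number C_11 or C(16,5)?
C(16,5)
C_11 = C(22,11)/(11+1) = 705,432/12 = 58,786; C(16,5) = 4,368.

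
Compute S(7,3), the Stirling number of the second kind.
Using the Stirling recurrence: S(n,k) = k·S(n-1,k) + S(n-1,k-1)
S(7,3) = 3·S(6,3) + S(6,2)
         = 3·90 + 31
         = 270 + 31
         = 301
Final answer: 301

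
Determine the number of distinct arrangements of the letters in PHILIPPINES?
1,108,800
Word has 11 letters (P=3, H=1, I=3, L=1, N=1, E=1, S=1). Arrangements: 11!/Π(k!) = 1,108,800.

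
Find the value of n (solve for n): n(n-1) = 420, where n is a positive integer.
21
n² − n − 420 = 0, so n = (1 ± √(1 + 4·420))/2 = (1 ± √1,681)/2 = (1 ± 41)/2, i.e. n = 21 or n = -20. Taking the positive root, n = 21 (check: 21×20 = 420).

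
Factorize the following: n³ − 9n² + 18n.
n(n − 3)(n − 6)

n³ − 9n² + 18n = n(n² − 9n + 18) = n(n − 3)(n − 6).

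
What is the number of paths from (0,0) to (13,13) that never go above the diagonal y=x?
742,900

Explanation: Counted by the Catalan number C_13: C_13 = C(26,13)/(13+1) = 10,400,600/14 = 742,900.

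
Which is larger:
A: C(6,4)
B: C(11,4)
B

Working:
A=C(6,4)=15, B=C(11,4)=330.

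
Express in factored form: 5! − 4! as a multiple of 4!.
4 × 4! = 96

Explanation: 5! − 4! = 5·4! − 4! = (5 − 1)·4! = 4 × 4! = 96.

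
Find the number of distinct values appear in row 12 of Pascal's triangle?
7

Reasoning: Row 12 has entries C(12,0)..C(12,12); by symmetry C(12,k)=C(12,12-k), giving 7 distinct values.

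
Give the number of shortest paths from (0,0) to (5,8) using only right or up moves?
1,287

Reasoning: Choose 5 rights from 13 moves: C(13,5) = 1,287.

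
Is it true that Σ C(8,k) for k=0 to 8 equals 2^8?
True

Binomial theorem: Σ C(8,k) = (1+1)^8 = 2^8 = 256; RHS 2^8 = 256.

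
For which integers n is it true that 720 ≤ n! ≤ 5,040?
6, 7

Explanation: n! is strictly increasing; 6! = 720 and 7! = 5,040, so valid n = 6, 7.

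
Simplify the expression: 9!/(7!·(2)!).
This is C(9,7) = 36.

Answer: 36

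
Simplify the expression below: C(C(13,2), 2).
3,003

Explanation: C(13,2) = 78, then C(78, 2) = 3,003.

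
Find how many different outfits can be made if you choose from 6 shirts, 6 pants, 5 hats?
By the multiplication principle: 6 × 6 × 5 = 180.
Final answer: 180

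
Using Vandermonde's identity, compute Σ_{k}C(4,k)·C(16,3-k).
1,140

Reasoning: = C(4+16,3) = C(20,3) = 1,140.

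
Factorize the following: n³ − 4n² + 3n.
n(n − 1)(n − 3)

n³ − 4n² + 3n = n(n² − 4n + 3) = n(n − 1)(n − 3).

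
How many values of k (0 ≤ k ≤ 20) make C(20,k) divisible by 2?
17

Solution: Checking C(20,k) mod 2 for k = 0..20: divisible at k = 1, 2, 3, 5, 6, 7, 8, 9, 10, 11, 12, 13, 14, 15, 17, 18, 19. That's 17 values.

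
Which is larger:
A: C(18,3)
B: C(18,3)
A=C(18,3)=816, B=C(18,3)=816.
Final answer: Equal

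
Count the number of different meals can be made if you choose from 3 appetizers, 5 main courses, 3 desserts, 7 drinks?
315

Explanation: By the multiplication principle: 3 × 5 × 3 × 7 = 315.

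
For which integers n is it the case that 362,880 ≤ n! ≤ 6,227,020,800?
n! is strictly increasing; 9! = 362,880 and 13! = 6,227,020,800, so valid n = 9, 10, 11, 12, 13.

Answer: 9, 10, 11, 12, 13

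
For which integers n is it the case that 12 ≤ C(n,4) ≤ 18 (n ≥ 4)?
C(5,4)=5; C(6,4)=15; C(7,4)=35. So valid n = 6.

Answer: 6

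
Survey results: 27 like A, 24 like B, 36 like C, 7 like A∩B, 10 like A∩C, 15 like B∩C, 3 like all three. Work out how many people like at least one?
|A∪B∪C| = 27+24+36-7-10-15+3 = 58.

Answer: 58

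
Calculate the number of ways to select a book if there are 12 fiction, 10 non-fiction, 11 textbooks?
33

Working:
By the addition principle: 12 + 10 + 11 = 33.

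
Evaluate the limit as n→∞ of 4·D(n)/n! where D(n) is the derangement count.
4/e

Reasoning: D(n)/n! → 1/e, so 4·D(n)/n! → 4/e.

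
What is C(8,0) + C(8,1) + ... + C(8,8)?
Sum of binomial coefficients = 2^8 = 256.

Answer: 256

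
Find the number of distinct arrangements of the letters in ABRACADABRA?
Word has 11 letters (A=5, B=2, R=2, C=1, D=1). Arrangements: 11!/Π(k!) = 83,160.
Final answer: 83,160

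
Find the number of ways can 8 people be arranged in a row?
40,320

Arrangements of 8 distinct objects: 8! = 40,320.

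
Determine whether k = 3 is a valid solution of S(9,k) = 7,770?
No

Solution: S(9,3) = 3·S(8,3) + S(8,2) = 3·966 + 127 = 3,025, which does not equal 7,770.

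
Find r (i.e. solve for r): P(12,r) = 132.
P(12,r) = 12·11·…·(12−r+1), a product of r factors. Multiplying down from 12: 12 = 12; 12·11 = 132 ✓ (2 factors). So r = 2.
Final answer: 2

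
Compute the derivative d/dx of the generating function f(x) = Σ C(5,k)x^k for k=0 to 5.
Σ k·C(5,k)x^(k-1) for k=1 to 5

Term-by-term differentiation gives Σ k·C(5,k)x^{k-1} for k=1 to 5.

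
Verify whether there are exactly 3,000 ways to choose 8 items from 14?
False

Reasoning: C(14,8) = 3,003 ≠ 3000.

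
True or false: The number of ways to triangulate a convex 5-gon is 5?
True

Reasoning: Triangulations of a convex 5-gon are counted by the Catalan number C_3: C_3 = C(6,3)/(3+1) = 20/4 = 5.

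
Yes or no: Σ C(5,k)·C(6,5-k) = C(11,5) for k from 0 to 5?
Vandermonde's identity gives C(11,5) = 462; RHS C(11,5) = 462.
Final answer: Yes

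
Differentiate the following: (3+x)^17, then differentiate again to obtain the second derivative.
272(3+x)^15

Explanation: First derivative: 17(3+x)^{16}. Second derivative: 17·16·(3+x)^{15} = 272(3+x)^{15}.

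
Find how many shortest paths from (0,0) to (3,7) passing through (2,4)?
60

Solution: To (2,4): C(6,2)=15. From there: C(4,1)=4. Total: 60.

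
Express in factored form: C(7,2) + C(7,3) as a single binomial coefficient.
C(8,3)

Solution: By Pascal's identity: C(7,2) + C(7,3) = C(8,3) = 56.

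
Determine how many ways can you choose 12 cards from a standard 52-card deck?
206,379,406,870
C(52,12) = 206,379,406,870.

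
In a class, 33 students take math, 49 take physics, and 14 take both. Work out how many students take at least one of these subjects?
68

Explanation: |A∪B| = |A|+|B|-|A∩B| = 33+49-14 = 68.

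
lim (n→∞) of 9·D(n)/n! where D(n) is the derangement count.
9/e

Reasoning: D(n)/n! → 1/e, so 9·D(n)/n! → 9/e.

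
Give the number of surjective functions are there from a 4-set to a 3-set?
36

Solution: Onto functions = 3! × S(4,3)
First compute S(4,3) via recurrence:
Using the Stirling recurrence: S(n,k) = k·S(n-1,k) + S(n-1,k-1)
S(4,3) = 3·S(3,3) + S(3,2)
         = 3·1 + 3
         = 3 + 3
         = 6
Then: 6 × 6 = 36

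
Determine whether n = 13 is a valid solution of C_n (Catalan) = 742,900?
Yes

Explanation: C_13 = C(26,13)/(13+1) = 10,400,600/14 = 742,900, which equals 742,900.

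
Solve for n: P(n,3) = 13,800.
25

Reasoning: P(n,3) = n(n−1)(n−2) is increasing in n; n(n−1)(n−2) ≈ (n−1)^3 = 13,800 gives n ≈ 25.0. Check: P(23,3) = 10,626, P(24,3) = 12,144, P(25,3) = 13,800 ✓. So n = 25.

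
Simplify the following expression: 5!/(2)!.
60

Solution: This equals 5×4×3 = 60.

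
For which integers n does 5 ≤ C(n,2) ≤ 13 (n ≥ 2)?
4, 5

Reasoning: C(3,2)=3; C(4,2)=6; C(5,2)=10; C(6,2)=15. So valid n = 4, 5.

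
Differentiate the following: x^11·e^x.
(11x^10 + x^11)e^x

Working:
Product rule: d/dx[x^11]·e^x + x^11·d/dx[e^x] = 11x^{10}e^x + x^11e^x.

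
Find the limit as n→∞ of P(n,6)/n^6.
1

Working:
P(n,6) = n(n-1)···(n-5) ≈ n^6 for large n. Limit = 1.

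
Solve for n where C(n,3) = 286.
13

Explanation: C(n,3) = n(n−1)(n−2)/3! is increasing in n, and n(n−1)(n−2) = 3!·286 = 1,716 ≈ (n−1)^3 gives n ≈ 13.0. Check: C(11,3) = 165, C(12,3) = 220, C(13,3) = 286 ✓. So n = 13.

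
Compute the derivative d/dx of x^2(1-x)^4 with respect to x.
2x^1(1-x)^4 - 4x^2(1-x)^3

Reasoning: Product rule: 2x^{1}(1-x)^{4} + x^2·(-4)(1-x)^{3}.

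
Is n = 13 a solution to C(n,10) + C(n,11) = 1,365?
No
C(13,10) + C(13,11) = 286 + 78 = 364, which does not equal 1,365.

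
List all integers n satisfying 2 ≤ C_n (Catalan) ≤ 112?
2, 3, 4, 5

Working:
C_1=1; C_2=2; C_3=5; C_4=14; C_5=42; C_6=132. So valid n = 2, 3, 4, 5.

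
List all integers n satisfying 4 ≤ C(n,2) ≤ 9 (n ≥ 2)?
4

Explanation: C(3,2)=3; C(4,2)=6; C(5,2)=10. So valid n = 4.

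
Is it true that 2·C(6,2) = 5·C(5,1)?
Absorption identity k·C(n,k) = n·C(n-1,k-1). LHS = 2·15 = 30; RHS = 5·5 = 25.

Answer: False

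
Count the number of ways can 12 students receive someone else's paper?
176,214,841

Reasoning: Using D(n) = (n-1)[D(n-1) + D(n-2)]:
D(12) = (12-1) × [D(11) + D(10)]
      = 11 × [14684570 + 1334961]
      = 11 × 16019531
      = 176,214,841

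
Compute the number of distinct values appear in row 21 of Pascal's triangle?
11

Reasoning: Row 21 has entries C(21,0)..C(21,21); by symmetry C(21,k)=C(21,21-k), giving 11 distinct values.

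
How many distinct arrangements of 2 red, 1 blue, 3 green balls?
60

Explanation: Multinomial: 6!/(2! × 1! × 3!) = 60.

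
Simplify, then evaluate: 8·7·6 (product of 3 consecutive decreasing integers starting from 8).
336

Solution: This is P(8,3) = 8!/(5)! = 336.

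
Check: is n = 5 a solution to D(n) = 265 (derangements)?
No

D(5) = (5-1)·[D(4) + D(3)] = 4·[9 + 2] = 44, which does not equal 265.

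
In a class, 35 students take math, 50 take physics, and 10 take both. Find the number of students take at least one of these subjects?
|A∪B| = |A|+|B|-|A∩B| = 35+50-10 = 75.

Answer: 75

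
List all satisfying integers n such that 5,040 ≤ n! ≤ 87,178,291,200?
n! is strictly increasing; 7! = 5,040 and 14! = 87,178,291,200, so valid n = 7, 8, 9, 10, 11, 12, 13, 14.

Answer: 7, 8, 9, 10, 11, 12, 13, 14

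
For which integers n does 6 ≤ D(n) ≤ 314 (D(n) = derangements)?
4, 5, 6

Working:
Using D(n) = (n−1)[D(n−1) + D(n−2)] with D(1)=0, D(2)=1: D(3)=2; D(4)=9; D(5)=44; D(6)=265; D(7)=1,854. So valid n = 4, 5, 6.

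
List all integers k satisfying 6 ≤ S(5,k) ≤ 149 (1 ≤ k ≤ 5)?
2, 3, 4

S(5,1)=1; S(5,2)=15; S(5,3)=25; S(5,4)=10; S(5,5)=1. So valid k = 2, 3, 4.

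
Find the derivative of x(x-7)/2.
(2x - 7)/2

Working:
d/dx[(x-0)(x-7)] = (x-7) + (x-0) = 2x - 7. Dividing by 2 gives (2x - 7)/2.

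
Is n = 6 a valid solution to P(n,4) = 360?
Yes

Explanation: P(6,4) = 6·5·4·3 = 360, which equals 360.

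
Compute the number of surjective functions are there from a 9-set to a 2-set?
Onto functions = 2! × S(9,2)
First compute S(9,2) via recurrence:
Using the Stirling recurrence: S(n,k) = k·S(n-1,k) + S(n-1,k-1)
S(9,2) = 2·S(8,2) + S(8,1)
         = 2·127 + 1
         = 254 + 1
         = 255
Then: 2 × 255 = 510
Final answer: 510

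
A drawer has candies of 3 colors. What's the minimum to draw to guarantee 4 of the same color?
10

Explanation: Worst case: 3 of each = 9. One more: 10.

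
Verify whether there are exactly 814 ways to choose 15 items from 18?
False
C(18,15) = 816 ≠ 814.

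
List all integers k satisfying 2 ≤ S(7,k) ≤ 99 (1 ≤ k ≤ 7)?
S(7,1)=1; S(7,2)=63; S(7,3)=301; S(7,4)=350; S(7,5)=140; S(7,6)=21; S(7,7)=1. So valid k = 2, 6.
Final answer: 2, 6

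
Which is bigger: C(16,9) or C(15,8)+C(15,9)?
By Pascal's identity: C(16,9) = C(15,8)+C(15,9) = 11,440. Equal.

Answer: Equal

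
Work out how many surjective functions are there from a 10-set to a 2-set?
1,022

Working:
Onto functions = 2! × S(10,2)
First compute S(10,2) via recurrence:
Using the Stirling recurrence: S(n,k) = k·S(n-1,k) + S(n-1,k-1)
S(10,2) = 2·S(9,2) + S(9,1)
         = 2·255 + 1
         = 510 + 1
         = 511
Then: 2 × 511 = 1,022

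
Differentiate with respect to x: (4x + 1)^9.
36(4x + 1)^8
Chain rule: 9(4x+1)^{8} × 4 = 36(4x+1)^{8}.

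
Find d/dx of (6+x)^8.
8(6+x)^7

Working:
Using the power rule: d/dx (6+x)^8 = 8(6+x)^{7}.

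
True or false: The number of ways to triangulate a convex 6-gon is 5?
False

Working:
Triangulations of a convex 6-gon are counted by the Catalan number C_4: C_4 = C(8,4)/(4+1) = 70/5 = 14.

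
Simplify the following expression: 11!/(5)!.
This equals 11×10×...×6 = 332,640.

Answer: 332,640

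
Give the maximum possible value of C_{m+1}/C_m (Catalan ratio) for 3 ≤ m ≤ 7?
10/3

Reasoning: C_{m+1}/C_m = 2(2m+1)/(m+2), which increases with m. Maximum at m = 7: 2·15/9 = 10/3.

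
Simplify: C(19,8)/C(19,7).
3/2

Reasoning: C(n,k+1)/C(n,k) = (n−k)/(k+1). Here (19−7)/(7+1) = 12/8 = 3/2.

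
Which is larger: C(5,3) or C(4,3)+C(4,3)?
C(5,3)

Working:
C(5,3)=10; C(4,3)+C(4,3)=4+4=8.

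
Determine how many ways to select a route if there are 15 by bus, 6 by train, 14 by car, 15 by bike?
50
By the addition principle: 15 + 6 + 14 + 15 = 50.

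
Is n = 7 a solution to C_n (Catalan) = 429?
C_7 = C(14,7)/(7+1) = 3,432/8 = 429, which equals 429.

Answer: Yes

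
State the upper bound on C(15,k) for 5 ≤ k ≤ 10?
6,435

Solution: C(15,k) is maximised at the centre of the row: C(15,7) = 6,435.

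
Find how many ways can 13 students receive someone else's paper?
2,290,792,932

Reasoning: Using D(n) = (n-1)[D(n-1) + D(n-2)]:
D(13) = (13-1) × [D(12) + D(11)]
      = 12 × [176214841 + 14684570]
      = 12 × 190899411
      = 2,290,792,932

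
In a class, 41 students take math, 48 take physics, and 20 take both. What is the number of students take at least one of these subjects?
69

Working:
|A∪B| = |A|+|B|-|A∩B| = 41+48-20 = 69.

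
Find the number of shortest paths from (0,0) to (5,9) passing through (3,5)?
840

Explanation: To (3,5): C(8,3)=56. From there: C(6,2)=15. Total: 840.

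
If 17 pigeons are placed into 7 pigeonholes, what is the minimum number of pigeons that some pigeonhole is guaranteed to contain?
3

Pigeonhole: ⌈17/7⌉ = 3.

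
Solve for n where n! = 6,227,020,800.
13

Solution: n! is strictly increasing. 11! = 39,916,800, 12! = 479,001,600, 13! = 6,227,020,800 ✓. So n = 13.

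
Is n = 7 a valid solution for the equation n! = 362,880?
No
7! = 7·6! = 7·720 = 5,040, which does not equal 362,880.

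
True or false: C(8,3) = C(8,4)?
False

C(8,3) = 56 but C(8,4) = 70; symmetry gives C(8,3) = C(8,5), not C(8,4).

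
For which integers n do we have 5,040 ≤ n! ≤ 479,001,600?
n! is strictly increasing; 7! = 5,040 and 12! = 479,001,600, so valid n = 7, 8, 9, 10, 11, 12.

Answer: 7, 8, 9, 10, 11, 12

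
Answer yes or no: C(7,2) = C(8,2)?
No

LHS = C(7,2) = 21; RHS = C(8,2) = 28. 21 ≠ 28, so the statement does not hold.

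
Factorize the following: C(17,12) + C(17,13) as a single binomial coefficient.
C(18,13)

By Pascal's identity: C(17,12) + C(17,13) = C(18,13) = 8,568.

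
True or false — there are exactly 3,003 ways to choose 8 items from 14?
C(14,8) = 3,003.
Final answer: True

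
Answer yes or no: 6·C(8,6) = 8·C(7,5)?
Yes

Explanation: Absorption identity k·C(n,k) = n·C(n-1,k-1). LHS = 6·28 = 168; RHS = 8·21 = 168.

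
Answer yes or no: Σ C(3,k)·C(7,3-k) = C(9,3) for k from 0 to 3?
No

Working:
Vandermonde's identity gives C(10,3) = 120; RHS C(9,3) = 84.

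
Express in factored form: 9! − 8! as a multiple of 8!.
8 × 8! = 322,560
9! − 8! = 9·8! − 8! = (9 − 1)·8! = 8 × 8! = 322,560.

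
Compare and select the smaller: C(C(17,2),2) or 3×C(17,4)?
3×C(17,4)

C(C(17,2),2)=9,180, 3×C(17,4)=7,140.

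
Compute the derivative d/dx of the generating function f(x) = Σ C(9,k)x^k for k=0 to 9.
Σ k·C(9,k)x^(k-1) for k=1 to 9

Reasoning: Term-by-term differentiation gives Σ k·C(9,k)x^{k-1} for k=1 to 9.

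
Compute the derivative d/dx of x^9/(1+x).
Quotient rule: [9x^{8}(1+x) - x^9]/(1+x)².

Answer: (9x^8(1+x) - x^9)/(1+x)²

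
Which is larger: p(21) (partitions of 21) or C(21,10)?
C(21,10)

Reasoning: Pentagonal recurrence p(n) = p(n−1) + p(n−2) − p(n−5) − p(n−7) + …: p(21) = p(20) + p(19) − p(16) − p(14) + p(9) + p(6) = 627 + 490 − 231 − 135 + 30 + 11 = 792; C(21,10) = 352,716.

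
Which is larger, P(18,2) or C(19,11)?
C(19,11)

Solution: P(18,2)=306, C(19,11)=75,582.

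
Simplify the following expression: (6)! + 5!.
840

Solution: (6)! + 5! = (6)·5! + 5! = (6+1)·5! = 7·5! = 840.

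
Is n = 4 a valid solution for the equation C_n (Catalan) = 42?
No

Working:
C_4 = C(8,4)/(4+1) = 70/5 = 14, which does not equal 42.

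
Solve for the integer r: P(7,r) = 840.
4

Solution: P(7,r) = 7·6·…·(7−r+1), a product of r factors. Multiplying down from 7: 7 = 7; 7·6 = 42; 7·6·5 = 210; 7·6·5·4 = 840 ✓ (4 factors). So r = 4.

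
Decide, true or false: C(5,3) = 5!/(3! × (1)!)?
False
The correct denominator is 3!×2!, giving C(5,3) = 10; the stated RHS is 5!/(3!×1!) = 20 ≠ 10, so the statement does not hold.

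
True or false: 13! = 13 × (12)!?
True

Reasoning: By definition n! = n × (n-1)!, so 13! = 13 × 12!.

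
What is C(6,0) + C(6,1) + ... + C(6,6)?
64

Reasoning: Sum of binomial coefficients = 2^6 = 64.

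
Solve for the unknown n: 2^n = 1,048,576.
1,048,576 = 1,024 × 1,024 = 2^10 × 2^10 = 2^20, so n = 20.
Final answer: 20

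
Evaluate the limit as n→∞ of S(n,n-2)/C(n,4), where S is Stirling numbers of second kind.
3

The leading term of S(n,n-2) as a polynomial in n is (3)!!·C(n,4), so the ratio → (3)!! = 3.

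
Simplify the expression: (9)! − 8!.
322,560

Reasoning: (9)! − 8! = (9)·8! − 8! = (9−1)·8! = 8·8! = 322,560.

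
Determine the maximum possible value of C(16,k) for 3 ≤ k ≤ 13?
C(16,k) is maximised at the centre of the row: C(16,8) = 12,870.

Answer: 12,870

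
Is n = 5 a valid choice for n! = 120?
Yes

Solution: 5! = 5·4! = 5·24 = 120, which equals 120.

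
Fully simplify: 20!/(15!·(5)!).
15,504

Solution: This is C(20,15) = 15,504.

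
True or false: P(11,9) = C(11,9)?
False
P(11,9) = 19,958,400 and C(11,9) = 55; P(n,r) = r! × C(n,r) so P > C whenever r ≥ 2.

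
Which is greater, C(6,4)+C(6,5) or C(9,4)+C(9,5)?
C(9,4)+C(9,5)

Working:
First=21, Second=252.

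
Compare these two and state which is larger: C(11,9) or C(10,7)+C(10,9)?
C(11,9)=55; C(10,7)+C(10,9)=120+10=130.
Final answer: C(10,7)+C(10,9)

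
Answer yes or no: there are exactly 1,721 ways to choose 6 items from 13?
No
C(13,6) = 1,716 ≠ 1721.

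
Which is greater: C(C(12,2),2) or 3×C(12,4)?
C(C(12,2),2)

Reasoning: C(C(12,2),2)=2,145, 3×C(12,4)=1,485.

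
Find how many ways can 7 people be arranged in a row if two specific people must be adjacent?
1,440

Treat pair as unit: (7-1)! arrangements × 2 internal orders = 1,440.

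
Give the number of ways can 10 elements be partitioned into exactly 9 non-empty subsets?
This equals S(10,9), the Stirling number of the 2nd kind.
Using the Stirling recurrence: S(n,k) = k·S(n-1,k) + S(n-1,k-1)
S(10,9) = 9·S(9,9) + S(9,8)
         = 9·1 + 36
         = 9 + 36
         = 45
Final answer: 45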